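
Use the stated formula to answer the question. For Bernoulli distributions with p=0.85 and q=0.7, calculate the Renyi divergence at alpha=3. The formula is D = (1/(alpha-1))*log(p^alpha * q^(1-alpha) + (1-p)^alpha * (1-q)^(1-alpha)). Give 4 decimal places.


Renyi divergence of order alpha between Bernoulli distributions:
D = (1/(alpha-1))*log(p^alpha * q^(1-alpha) + (1-p)^alpha * (1-q)^(1-alpha)).
alpha = 3, p = 0.85, q = 0.7.
p^alpha * q^(1-alpha) = 0.85^3 * 0.7^-2 = 1.253316.
(1-p)^alpha * (1-q)^(1-alpha) = 0.15^3 * 0.3^-2 = 0.0375.
sum = 1.253316 + 0.0375 = 1.290816.
D = (1/2)*log(1.290816) = 0.1276

0.1276


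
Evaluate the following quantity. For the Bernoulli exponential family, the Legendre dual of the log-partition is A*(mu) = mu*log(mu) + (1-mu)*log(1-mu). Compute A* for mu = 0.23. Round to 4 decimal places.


Legendre transform for Bernoulli:
A*(mu) = mu*log(mu) + (1-mu)*log(1-mu).
mu = 0.23, 1-mu = 0.77.
mu*log(mu) = 0.23*log(0.23) = -0.338025.
(1-mu)*log(1-mu) = 0.77*log(0.77) = -0.201251.
A* = -0.338025 + -0.201251 = -0.5393

-0.5393


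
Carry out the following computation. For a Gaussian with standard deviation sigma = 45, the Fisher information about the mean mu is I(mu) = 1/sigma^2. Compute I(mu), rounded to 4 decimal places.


The Fisher information for the mean of a normal distribution is I(mu) = 1/sigma^2.
sigma = 45, so sigma^2 = 2025.
I(mu) = 1/2025 = 0.0005

0.0005


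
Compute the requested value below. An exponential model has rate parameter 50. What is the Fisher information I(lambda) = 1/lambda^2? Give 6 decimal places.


Fisher information for exponential: I(lambda) = 1/lambda^2.
lambda = 50, lambda^2 = 2500.
I = 1/2500 = 0.000400

0.000400


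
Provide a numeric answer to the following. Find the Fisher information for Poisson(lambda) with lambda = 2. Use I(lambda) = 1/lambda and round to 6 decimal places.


Fisher information for Poisson: I(lambda) = 1/lambda.
lambda = 2.
I(lambda) = 1/2 = 0.500000

0.500000


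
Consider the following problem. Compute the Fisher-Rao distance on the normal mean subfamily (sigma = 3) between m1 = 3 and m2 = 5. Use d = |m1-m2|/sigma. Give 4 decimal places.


On the fixed-variance normal subfamily, geodesic distance = |m1-m2|/sigma.
|3 - 5| = 2.
sigma = 3.
d = 2/3 = 0.6667

0.6667


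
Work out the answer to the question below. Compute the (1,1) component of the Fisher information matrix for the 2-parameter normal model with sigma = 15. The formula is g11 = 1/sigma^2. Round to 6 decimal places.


For the 2-parameter normal family, the Fisher metric has:
  g11 = 1/sigma^2, g22 = 2/sigma^2.
sigma = 15, sigma^2 = 225.
g11 = 0.004444

0.004444


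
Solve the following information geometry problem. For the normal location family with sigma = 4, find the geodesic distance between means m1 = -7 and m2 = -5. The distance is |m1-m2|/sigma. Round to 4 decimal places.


On the fixed-variance normal subfamily, geodesic distance = |m1-m2|/sigma.
|-7 - -5| = 2.
sigma = 4.
d = 2/4 = 0.5000

0.5000


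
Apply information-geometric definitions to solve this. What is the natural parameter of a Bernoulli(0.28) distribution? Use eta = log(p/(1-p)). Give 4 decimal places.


Natural parameter for Bernoulli: eta = log(p/(1-p)).
p = 0.28, 1-p = 0.72.
p/(1-p) = 0.388889.
eta = log(0.388889) = -0.9445

-0.9445


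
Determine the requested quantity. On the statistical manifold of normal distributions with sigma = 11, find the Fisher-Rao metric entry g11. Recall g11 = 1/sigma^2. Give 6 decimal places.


For the 2-parameter normal family, the Fisher metric has:
  g11 = 1/sigma^2, g22 = 2/sigma^2.
sigma = 11, sigma^2 = 121.
g11 = 0.008264

0.008264


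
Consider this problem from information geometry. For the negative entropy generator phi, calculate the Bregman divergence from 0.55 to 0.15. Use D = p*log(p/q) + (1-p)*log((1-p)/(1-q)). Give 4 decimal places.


Bregman divergence with negative entropy generator:
D = p*log(p/q) + (1-p)*log((1-p)/(1-q)).
p = 0.55, q = 0.15.
p*log(p/q) = 0.55*log(0.55/0.15) = 0.714606.
(1-p)*log((1-p)/(1-q)) = 0.45*log(0.45/0.85) = -0.286195.
D = 0.714606 + -0.286195 = 0.4284

0.4284


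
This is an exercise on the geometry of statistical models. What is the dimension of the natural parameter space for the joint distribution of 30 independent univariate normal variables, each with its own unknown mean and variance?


Exponential family dimension calculation:
Each univariate normal has two natural parameters (mu/sigma^2 and -1/(2 sigma^2)).
With 30 independent components, dim = 2 * 30 = 60.

60


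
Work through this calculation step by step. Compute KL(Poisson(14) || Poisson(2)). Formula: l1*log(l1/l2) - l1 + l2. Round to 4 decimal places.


KL divergence for Poisson:
KL = l1*log(l1/l2) - l1 + l2.
l1 = 14, l2 = 2.
log(14/2) = 1.94591.
l1*log(l1/l2) = 14 * 1.94591 = 27.242742.
KL = 27.242742 - 14 + 2 = 15.2427

15.2427


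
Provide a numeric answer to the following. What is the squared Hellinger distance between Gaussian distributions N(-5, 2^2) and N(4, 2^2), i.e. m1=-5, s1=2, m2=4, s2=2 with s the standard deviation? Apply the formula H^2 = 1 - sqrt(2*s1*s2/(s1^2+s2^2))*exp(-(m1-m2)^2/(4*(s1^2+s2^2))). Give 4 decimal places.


Squared Hellinger distance for Gaussians:
H^2 = 1 - sqrt(2*s1*s2/(s1^2+s2^2)) * exp(-(m1-m2)^2/(4*(s1^2+s2^2))).
s1^2 = 4, s2^2 = 4, s1^2+s2^2 = 8.
sqrt(2*2*2/(8)) = 1.0.
(m1-m2)^2 = (-9)^2 = 81.
exp(-81/(4*8)) = exp(-2.53125) = 0.07956.
H^2 = 1 - 1.0*0.07956 = 0.9204

0.9204


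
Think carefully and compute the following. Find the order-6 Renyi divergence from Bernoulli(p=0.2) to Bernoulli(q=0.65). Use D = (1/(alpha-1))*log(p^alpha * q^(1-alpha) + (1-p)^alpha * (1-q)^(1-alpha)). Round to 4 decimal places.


Renyi divergence of order alpha between Bernoulli distributions:
D = (1/(alpha-1))*log(p^alpha * q^(1-alpha) + (1-p)^alpha * (1-q)^(1-alpha)).
alpha = 6, p = 0.2, q = 0.65.
p^alpha * q^(1-alpha) = 0.2^6 * 0.65^-5 = 0.000552.
(1-p)^alpha * (1-q)^(1-alpha) = 0.8^6 * 0.35^-5 = 49.911394.
sum = 0.000552 + 49.911394 = 49.911946.
D = (1/5)*log(49.911946) = 0.7821

0.7821


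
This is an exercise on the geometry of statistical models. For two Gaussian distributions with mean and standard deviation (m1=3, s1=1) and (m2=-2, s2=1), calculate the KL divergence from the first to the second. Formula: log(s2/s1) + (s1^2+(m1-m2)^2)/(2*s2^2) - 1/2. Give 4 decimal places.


KL divergence between normal distributions:
KL = log(s2/s1) + (s1^2 + (m1-m2)^2)/(2*s2^2) - 1/2.
log(1/1) = 0.0.
(1^2 + (3--2)^2)/(2*1^2) = (1 + 25)/2 = 13.0.
KL = 0.0 + 13.0 - 0.5 = 12.5000

12.5000


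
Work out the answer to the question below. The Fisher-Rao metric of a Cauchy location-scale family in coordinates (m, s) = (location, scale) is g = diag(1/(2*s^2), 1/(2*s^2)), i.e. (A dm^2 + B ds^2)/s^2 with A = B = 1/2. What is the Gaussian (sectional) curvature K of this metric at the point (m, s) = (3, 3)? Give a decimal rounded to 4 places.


The metric has the form g = (A dm^2 + B ds^2)/s^2 with A = 1/2, B = 1/2.
Substitute u = sqrt(A/B)*m: g = B*(du^2 + ds^2)/s^2, i.e. B times the
Poincare upper half-plane metric, which has constant Gaussian curvature -1.
Scaling a 2D metric by a constant c divides the Gaussian curvature by c,
so K = -1/B = -1/(1/2) = -2.0000 everywhere (the point (m, s) = (3, 3) is irrelevant:
the curvature is constant).
The requested Gaussian curvature is K = -2.0000.

-2.0000


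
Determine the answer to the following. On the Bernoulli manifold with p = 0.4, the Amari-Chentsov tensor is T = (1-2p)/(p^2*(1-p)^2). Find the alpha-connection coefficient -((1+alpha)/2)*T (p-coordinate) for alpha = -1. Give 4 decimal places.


Skewness (Amari-Chentsov) tensor: T = (1-2p)/(p^2*(1-p)^2).
p = 0.4, 1-2p = 0.2, p^2 = 0.16, (1-p)^2 = 0.36.
T = 0.2/(0.16 * 0.36) = 3.472222.
In the p-coordinate, Gamma^(alpha) = Gamma^(0) - (alpha/2)*T with Gamma^(0) = (1/2)*g'(p) = -T/2,
so Gamma^(alpha) = -((1+alpha)/2)*T.
alpha = -1, -(1+alpha)/2 = 0.0.
Gamma = 0.0 * 3.472222 = 0.0000

0.0000


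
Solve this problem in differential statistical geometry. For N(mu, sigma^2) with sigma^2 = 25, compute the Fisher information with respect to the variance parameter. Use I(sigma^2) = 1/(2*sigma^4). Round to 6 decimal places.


Fisher information for variance: I(sigma^2) = 1/(2*sigma^4).
sigma^2 = 25, so sigma^4 = 625.
I = 1/(2*625) = 1/1250 = 0.000800

0.000800


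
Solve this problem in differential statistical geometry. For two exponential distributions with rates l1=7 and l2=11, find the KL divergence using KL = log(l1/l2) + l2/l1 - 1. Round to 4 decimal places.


KL divergence for exponential family:
KL = log(l1/l2) + l2/l1 - 1.
log(7/11) = -0.451985.
11/7 = 1.571429.
KL = -0.451985 + 1.571429 - 1 = 0.1194

0.1194


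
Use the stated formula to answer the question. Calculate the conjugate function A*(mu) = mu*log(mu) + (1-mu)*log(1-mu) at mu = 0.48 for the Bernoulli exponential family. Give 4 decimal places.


Legendre transform for Bernoulli:
A*(mu) = mu*log(mu) + (1-mu)*log(1-mu).
mu = 0.48, 1-mu = 0.52.
mu*log(mu) = 0.48*log(0.48) = -0.352305.
(1-mu)*log(1-mu) = 0.52*log(0.52) = -0.340042.
A* = -0.352305 + -0.340042 = -0.6923

-0.6923


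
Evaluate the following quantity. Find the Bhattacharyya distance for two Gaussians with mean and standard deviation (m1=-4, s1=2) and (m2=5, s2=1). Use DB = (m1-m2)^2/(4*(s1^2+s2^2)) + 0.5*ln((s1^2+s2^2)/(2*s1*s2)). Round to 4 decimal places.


Bhattacharyya distance between two Gaussians:
DB = (m1-m2)^2/(4*(s1^2+s2^2)) + (1/2)*ln((s1^2+s2^2)/(2*s1*s2)).
(m1-m2)^2 = (-9)^2 = 81.
s1^2+s2^2 = 4 + 1 = 5.
term1 = 81/20 = 4.05.
term2 = 0.5*ln(5/4.0) = 0.111572.
DB = 4.05 + 0.111572 = 4.1616

4.1616


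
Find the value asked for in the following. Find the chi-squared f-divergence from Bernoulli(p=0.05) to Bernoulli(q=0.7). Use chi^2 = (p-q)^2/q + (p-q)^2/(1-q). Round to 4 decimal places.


Chi-squared divergence between Bernoulli distributions:
chi^2 = (p-q)^2/q + (p-q)^2/(1-q).
p = 0.05, q = 0.7, p-q = -0.65.
(p-q)^2 = 0.4225.
term1 = 0.4225/0.7 = 0.603571.
term2 = 0.4225/0.3 = 1.408333.
chi^2 = 0.603571 + 1.408333 = 2.0119

2.0119


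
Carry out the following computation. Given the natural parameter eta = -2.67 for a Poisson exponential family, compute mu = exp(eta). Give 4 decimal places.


Expectation parameter for Poisson exponential family:
mu = exp(eta).
eta = -2.67.
mu = exp(-2.67) = 0.0693

0.0693


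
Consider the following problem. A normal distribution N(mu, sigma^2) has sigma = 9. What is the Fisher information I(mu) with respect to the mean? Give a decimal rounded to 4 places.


The Fisher information for the mean of a normal distribution is I(mu) = 1/sigma^2.
sigma = 9, so sigma^2 = 81.
I(mu) = 1/81 = 0.0123

0.0123


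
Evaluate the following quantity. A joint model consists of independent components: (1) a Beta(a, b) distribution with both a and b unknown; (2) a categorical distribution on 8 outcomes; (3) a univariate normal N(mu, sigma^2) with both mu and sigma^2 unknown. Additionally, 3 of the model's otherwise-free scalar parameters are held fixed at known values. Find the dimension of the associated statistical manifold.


The dimension of a statistical manifold equals the number of free
(independent) real parameters of the model. For a product of independent
blocks the parameter counts add.
- Beta (a, b): 2.
- categorical on 8 outcomes (probabilities sum to 1): 8-1 = 7.
- normal (mu, sigma^2): 2.
Total = 2 + 7 + 2 = 11.
3 parameter(s) fixed at known values: 11 - 3 = 8.
Dimension = 8

8


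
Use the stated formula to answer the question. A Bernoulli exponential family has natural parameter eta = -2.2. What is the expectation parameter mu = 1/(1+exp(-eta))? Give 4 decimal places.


Dual coordinate (expectation parameter) for Bernoulli:
mu = 1/(1+exp(-eta)).
eta = -2.2.
exp(-eta) = exp(2.2) = 9.025013.
mu = 1/(1+9.025013) = 0.0998

0.0998


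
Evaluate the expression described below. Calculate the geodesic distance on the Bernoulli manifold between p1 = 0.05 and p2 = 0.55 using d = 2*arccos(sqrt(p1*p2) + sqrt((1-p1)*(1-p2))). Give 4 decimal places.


Geodesic distance on Bernoulli manifold:
d(p1,p2) = 2*arccos(sqrt(p1*p2) + sqrt((1-p1)*(1-p2))).
sqrt(p1*p2) = sqrt(0.05*0.55) = 0.165831.
sqrt((1-p1)*(1-p2)) = sqrt(0.95*0.45) = 0.653835.
arg = 0.165831 + 0.653835 = 0.819666.
d = 2*arccos(0.819666) = 1.2199

1.2199


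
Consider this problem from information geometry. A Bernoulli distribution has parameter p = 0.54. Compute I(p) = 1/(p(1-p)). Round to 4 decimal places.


For Bernoulli(p), Fisher information is I(p) = 1/(p*(1-p)).
p = 0.54, 1-p = 0.46.
p*(1-p) = 0.2484.
I(p) = 1/0.2484 = 4.0258

4.0258


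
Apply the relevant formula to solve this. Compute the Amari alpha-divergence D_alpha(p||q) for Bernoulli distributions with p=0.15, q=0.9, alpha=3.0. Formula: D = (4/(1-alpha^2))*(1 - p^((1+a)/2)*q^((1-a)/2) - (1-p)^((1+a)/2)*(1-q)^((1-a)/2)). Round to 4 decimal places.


Amari alpha-divergence:
D = (4/(1-alpha^2))*(1 - p^((1+a)/2)*q^((1-a)/2) - (1-p)^((1+a)/2)*(1-q)^((1-a)/2)).
alpha = 3.0, p = 0.15, q = 0.9.
e1 = (1+alpha)/2 = 2.0, e2 = (1-alpha)/2 = -1.0.
t1 = p^e1 * q^e2 = 0.15^2.0 * 0.9^-1.0 = 0.025.
t2 = (1-p)^e1 * (1-q)^e2 = 0.85^2.0 * 0.1^-1.0 = 7.225.
4/(1-alpha^2) = -0.5.
D = -0.5*(1 - 0.025 - 7.225) = 3.1250

3.1250


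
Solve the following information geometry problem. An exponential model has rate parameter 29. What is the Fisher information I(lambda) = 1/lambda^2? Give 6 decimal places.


Fisher information for exponential: I(lambda) = 1/lambda^2.
lambda = 29, lambda^2 = 841.
I = 1/841 = 0.001189

0.001189


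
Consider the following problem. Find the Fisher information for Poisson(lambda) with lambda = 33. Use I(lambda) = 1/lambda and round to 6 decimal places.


Fisher information for Poisson: I(lambda) = 1/lambda.
lambda = 33.
I(lambda) = 1/33 = 0.030303

0.030303


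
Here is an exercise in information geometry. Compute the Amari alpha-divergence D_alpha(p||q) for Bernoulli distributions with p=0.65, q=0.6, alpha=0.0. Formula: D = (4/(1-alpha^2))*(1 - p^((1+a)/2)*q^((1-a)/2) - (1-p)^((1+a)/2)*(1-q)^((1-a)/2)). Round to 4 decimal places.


Amari alpha-divergence:
D = (4/(1-alpha^2))*(1 - p^((1+a)/2)*q^((1-a)/2) - (1-p)^((1+a)/2)*(1-q)^((1-a)/2)).
alpha = 0.0, p = 0.65, q = 0.6.
e1 = (1+alpha)/2 = 0.5, e2 = (1-alpha)/2 = 0.5.
t1 = p^e1 * q^e2 = 0.65^0.5 * 0.6^0.5 = 0.6245.
t2 = (1-p)^e1 * (1-q)^e2 = 0.35^0.5 * 0.4^0.5 = 0.374166.
4/(1-alpha^2) = 4.0.
D = 4.0*(1 - 0.6245 - 0.374166) = 0.0053

0.0053


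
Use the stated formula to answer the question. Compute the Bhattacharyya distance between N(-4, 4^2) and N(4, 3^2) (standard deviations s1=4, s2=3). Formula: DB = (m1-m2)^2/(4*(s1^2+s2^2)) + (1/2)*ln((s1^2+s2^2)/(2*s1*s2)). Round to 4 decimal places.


Bhattacharyya distance between two Gaussians:
DB = (m1-m2)^2/(4*(s1^2+s2^2)) + (1/2)*ln((s1^2+s2^2)/(2*s1*s2)).
(m1-m2)^2 = (-8)^2 = 64.
s1^2+s2^2 = 16 + 9 = 25.
term1 = 64/100 = 0.64.
term2 = 0.5*ln(25/24.0) = 0.020411.
DB = 0.64 + 0.020411 = 0.6604

0.6604


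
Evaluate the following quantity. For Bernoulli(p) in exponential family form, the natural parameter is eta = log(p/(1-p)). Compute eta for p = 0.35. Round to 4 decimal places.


Natural parameter for Bernoulli: eta = log(p/(1-p)).
p = 0.35, 1-p = 0.65.
p/(1-p) = 0.538462.
eta = log(0.538462) = -0.6190

-0.6190


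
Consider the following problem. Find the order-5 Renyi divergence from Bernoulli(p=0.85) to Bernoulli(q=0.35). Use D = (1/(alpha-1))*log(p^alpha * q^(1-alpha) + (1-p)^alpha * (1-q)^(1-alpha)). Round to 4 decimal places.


Renyi divergence of order alpha between Bernoulli distributions:
D = (1/(alpha-1))*log(p^alpha * q^(1-alpha) + (1-p)^alpha * (1-q)^(1-alpha)).
alpha = 5, p = 0.85, q = 0.35.
p^alpha * q^(1-alpha) = 0.85^5 * 0.35^-4 = 29.568034.
(1-p)^alpha * (1-q)^(1-alpha) = 0.15^5 * 0.65^-4 = 0.000425.
sum = 29.568034 + 0.000425 = 29.56846.
D = (1/4)*log(29.56846) = 0.8467

0.8467


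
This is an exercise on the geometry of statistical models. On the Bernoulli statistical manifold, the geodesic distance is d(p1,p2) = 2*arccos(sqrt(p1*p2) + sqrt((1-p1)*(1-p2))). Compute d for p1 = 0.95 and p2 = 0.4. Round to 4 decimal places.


Geodesic distance on Bernoulli manifold:
d(p1,p2) = 2*arccos(sqrt(p1*p2) + sqrt((1-p1)*(1-p2))).
sqrt(p1*p2) = sqrt(0.95*0.4) = 0.616441.
sqrt((1-p1)*(1-p2)) = sqrt(0.05*0.6) = 0.173205.
arg = 0.616441 + 0.173205 = 0.789646.
d = 2*arccos(0.789646) = 1.3211

1.3211


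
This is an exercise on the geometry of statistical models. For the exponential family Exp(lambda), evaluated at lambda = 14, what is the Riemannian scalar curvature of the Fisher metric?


This family has a single free parameter, so its statistical manifold
is 1-dimensional. The Riemann curvature tensor of any 1-dimensional
Riemannian manifold vanishes identically, so R = 0.

0


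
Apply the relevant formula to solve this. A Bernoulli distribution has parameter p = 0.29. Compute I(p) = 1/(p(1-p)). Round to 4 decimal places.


For Bernoulli(p), Fisher information is I(p) = 1/(p*(1-p)).
p = 0.29, 1-p = 0.71.
p*(1-p) = 0.2059.
I(p) = 1/0.2059 = 4.8567

4.8567


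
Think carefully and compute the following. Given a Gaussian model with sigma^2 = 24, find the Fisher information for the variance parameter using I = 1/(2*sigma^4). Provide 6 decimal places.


Fisher information for variance: I(sigma^2) = 1/(2*sigma^4).
sigma^2 = 24, so sigma^4 = 576.
I = 1/(2*576) = 1/1152 = 0.000868

0.000868


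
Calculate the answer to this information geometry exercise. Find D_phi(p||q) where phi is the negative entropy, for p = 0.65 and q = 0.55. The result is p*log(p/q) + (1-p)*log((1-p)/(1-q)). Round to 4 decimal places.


Bregman divergence with negative entropy generator:
D = p*log(p/q) + (1-p)*log((1-p)/(1-q)).
p = 0.65, q = 0.55.
p*log(p/q) = 0.65*log(0.65/0.55) = 0.108585.
(1-p)*log((1-p)/(1-q)) = 0.35*log(0.35/0.45) = -0.08796.
D = 0.108585 + -0.08796 = 0.0206

0.0206


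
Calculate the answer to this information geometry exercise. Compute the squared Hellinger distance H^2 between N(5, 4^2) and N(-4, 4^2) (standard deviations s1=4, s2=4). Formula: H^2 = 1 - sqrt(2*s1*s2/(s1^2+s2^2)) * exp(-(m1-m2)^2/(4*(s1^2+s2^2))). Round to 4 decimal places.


Squared Hellinger distance for Gaussians:
H^2 = 1 - sqrt(2*s1*s2/(s1^2+s2^2)) * exp(-(m1-m2)^2/(4*(s1^2+s2^2))).
s1^2 = 16, s2^2 = 16, s1^2+s2^2 = 32.
sqrt(2*4*4/(32)) = 1.0.
(m1-m2)^2 = (9)^2 = 81.
exp(-81/(4*32)) = exp(-0.632812) = 0.531096.
H^2 = 1 - 1.0*0.531096 = 0.4689

0.4689


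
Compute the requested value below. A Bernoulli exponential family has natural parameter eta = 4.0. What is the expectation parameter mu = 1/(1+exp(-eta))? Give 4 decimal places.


Dual coordinate (expectation parameter) for Bernoulli:
mu = 1/(1+exp(-eta)).
eta = 4.0.
exp(-eta) = exp(-4.0) = 0.018316.
mu = 1/(1+0.018316) = 0.9820

0.9820


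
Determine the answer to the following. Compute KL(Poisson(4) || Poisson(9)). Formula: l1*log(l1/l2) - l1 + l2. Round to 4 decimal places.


KL divergence for Poisson:
KL = l1*log(l1/l2) - l1 + l2.
l1 = 4, l2 = 9.
log(4/9) = -0.81093.
l1*log(l1/l2) = 4 * -0.81093 = -3.243721.
KL = -3.243721 - 4 + 9 = 1.7563

1.7563


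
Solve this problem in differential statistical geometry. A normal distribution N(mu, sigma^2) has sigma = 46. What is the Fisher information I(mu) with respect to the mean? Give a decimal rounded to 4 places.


The Fisher information for the mean of a normal distribution is I(mu) = 1/sigma^2.
sigma = 46, so sigma^2 = 2116.
I(mu) = 1/2116 = 0.0005

0.0005


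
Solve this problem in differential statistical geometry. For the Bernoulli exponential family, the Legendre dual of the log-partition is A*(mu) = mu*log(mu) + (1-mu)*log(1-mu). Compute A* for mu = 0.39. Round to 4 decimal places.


Legendre transform for Bernoulli:
A*(mu) = mu*log(mu) + (1-mu)*log(1-mu).
mu = 0.39, 1-mu = 0.61.
mu*log(mu) = 0.39*log(0.39) = -0.367227.
(1-mu)*log(1-mu) = 0.61*log(0.61) = -0.301521.
A* = -0.367227 + -0.301521 = -0.6687

-0.6687


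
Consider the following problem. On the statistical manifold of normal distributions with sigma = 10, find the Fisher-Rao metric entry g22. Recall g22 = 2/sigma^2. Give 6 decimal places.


For the 2-parameter normal family, the Fisher metric has:
  g11 = 1/sigma^2, g22 = 2/sigma^2.
sigma = 10, sigma^2 = 100.
g22 = 0.020000

0.020000


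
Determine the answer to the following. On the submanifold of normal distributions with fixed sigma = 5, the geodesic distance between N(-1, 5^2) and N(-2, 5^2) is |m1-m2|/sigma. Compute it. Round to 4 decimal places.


On the fixed-variance normal subfamily, geodesic distance = |m1-m2|/sigma.
|-1 - -2| = 1.
sigma = 5.
d = 1/5 = 0.2000

0.2000


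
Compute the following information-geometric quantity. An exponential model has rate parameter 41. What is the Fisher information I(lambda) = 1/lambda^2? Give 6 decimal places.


Fisher information for exponential: I(lambda) = 1/lambda^2.
lambda = 41, lambda^2 = 1681.
I = 1/1681 = 0.000595

0.000595


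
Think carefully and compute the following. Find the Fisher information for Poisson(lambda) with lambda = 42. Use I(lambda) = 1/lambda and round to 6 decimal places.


Fisher information for Poisson: I(lambda) = 1/lambda.
lambda = 42.
I(lambda) = 1/42 = 0.023810

0.023810


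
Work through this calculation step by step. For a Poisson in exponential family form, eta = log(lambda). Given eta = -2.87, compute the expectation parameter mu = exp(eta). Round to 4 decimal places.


Expectation parameter for Poisson exponential family:
mu = exp(eta).
eta = -2.87.
mu = exp(-2.87) = 0.0567

0.0567


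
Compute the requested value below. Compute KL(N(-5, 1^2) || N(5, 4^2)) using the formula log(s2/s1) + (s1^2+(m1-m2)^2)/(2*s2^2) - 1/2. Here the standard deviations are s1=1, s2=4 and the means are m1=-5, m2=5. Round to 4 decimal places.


KL divergence between normal distributions:
KL = log(s2/s1) + (s1^2 + (m1-m2)^2)/(2*s2^2) - 1/2.
log(4/1) = 1.386294.
(1^2 + (-5-5)^2)/(2*4^2) = (1 + 100)/32 = 3.15625.
KL = 1.386294 + 3.15625 - 0.5 = 4.0425

4.0425


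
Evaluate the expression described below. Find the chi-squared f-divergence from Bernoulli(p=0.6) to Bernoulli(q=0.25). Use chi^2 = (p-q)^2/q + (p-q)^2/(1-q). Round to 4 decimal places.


Chi-squared divergence between Bernoulli distributions:
chi^2 = (p-q)^2/q + (p-q)^2/(1-q).
p = 0.6, q = 0.25, p-q = 0.35.
(p-q)^2 = 0.1225.
term1 = 0.1225/0.25 = 0.49.
term2 = 0.1225/0.75 = 0.163333.
chi^2 = 0.49 + 0.163333 = 0.6533

0.6533


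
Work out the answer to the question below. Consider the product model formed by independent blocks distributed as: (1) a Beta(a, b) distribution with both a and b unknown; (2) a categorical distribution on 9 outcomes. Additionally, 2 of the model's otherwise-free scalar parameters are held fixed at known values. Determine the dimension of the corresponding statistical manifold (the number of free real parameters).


The dimension of a statistical manifold equals the number of free
(independent) real parameters of the model. For a product of independent
blocks the parameter counts add.
- Beta (a, b): 2.
- categorical on 9 outcomes (probabilities sum to 1): 9-1 = 8.
Total = 2 + 8 = 10.
2 parameter(s) fixed at known values: 10 - 2 = 8.
Dimension = 8

8


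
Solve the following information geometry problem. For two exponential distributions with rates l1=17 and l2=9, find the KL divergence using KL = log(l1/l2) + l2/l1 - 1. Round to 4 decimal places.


KL divergence for exponential family:
KL = log(l1/l2) + l2/l1 - 1.
log(17/9) = 0.635989.
9/17 = 0.529412.
KL = 0.635989 + 0.529412 - 1 = 0.1654

0.1654


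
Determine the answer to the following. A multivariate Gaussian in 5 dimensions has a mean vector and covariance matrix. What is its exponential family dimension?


Exponential family dimension calculation:
For 5-dim MVN: mean has 5 params, covariance has 5*6/2 = 15 unique entries.
Total dim = 5 + 15 = 20.

20


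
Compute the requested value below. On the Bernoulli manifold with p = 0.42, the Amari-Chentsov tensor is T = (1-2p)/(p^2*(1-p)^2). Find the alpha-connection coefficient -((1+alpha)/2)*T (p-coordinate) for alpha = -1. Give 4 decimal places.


Skewness (Amari-Chentsov) tensor: T = (1-2p)/(p^2*(1-p)^2).
p = 0.42, 1-2p = 0.16, p^2 = 0.1764, (1-p)^2 = 0.3364.
T = 0.16/(0.1764 * 0.3364) = 2.696283.
In the p-coordinate, Gamma^(alpha) = Gamma^(0) - (alpha/2)*T with Gamma^(0) = (1/2)*g'(p) = -T/2,
so Gamma^(alpha) = -((1+alpha)/2)*T.
alpha = -1, -(1+alpha)/2 = 0.0.
Gamma = 0.0 * 2.696283 = 0.0000

0.0000


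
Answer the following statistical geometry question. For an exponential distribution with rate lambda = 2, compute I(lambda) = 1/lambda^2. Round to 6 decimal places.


Fisher information for exponential: I(lambda) = 1/lambda^2.
lambda = 2, lambda^2 = 4.
I = 1/4 = 0.250000

0.250000


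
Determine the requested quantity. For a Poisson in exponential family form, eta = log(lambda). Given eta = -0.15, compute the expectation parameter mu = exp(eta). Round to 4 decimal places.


Expectation parameter for Poisson exponential family:
mu = exp(eta).
eta = -0.15.
mu = exp(-0.15) = 0.8607

0.8607


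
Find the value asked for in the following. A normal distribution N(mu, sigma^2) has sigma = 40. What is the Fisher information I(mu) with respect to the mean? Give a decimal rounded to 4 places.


The Fisher information for the mean of a normal distribution is I(mu) = 1/sigma^2.
sigma = 40, so sigma^2 = 1600.
I(mu) = 1/1600 = 0.0006

0.0006


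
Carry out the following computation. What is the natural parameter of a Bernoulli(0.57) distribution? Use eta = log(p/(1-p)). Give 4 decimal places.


Natural parameter for Bernoulli: eta = log(p/(1-p)).
p = 0.57, 1-p = 0.43.
p/(1-p) = 1.325581.
eta = log(1.325581) = 0.2819

0.2819


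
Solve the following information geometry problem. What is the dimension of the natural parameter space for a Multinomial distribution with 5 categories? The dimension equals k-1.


Exponential family dimension calculation:
For Multinomial with k=5 categories, dim = k-1 = 4.

4


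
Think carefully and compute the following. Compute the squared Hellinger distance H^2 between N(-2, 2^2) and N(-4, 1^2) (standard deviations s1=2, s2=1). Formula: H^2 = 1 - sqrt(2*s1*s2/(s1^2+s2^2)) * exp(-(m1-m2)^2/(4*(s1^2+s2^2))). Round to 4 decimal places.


Squared Hellinger distance for Gaussians:
H^2 = 1 - sqrt(2*s1*s2/(s1^2+s2^2)) * exp(-(m1-m2)^2/(4*(s1^2+s2^2))).
s1^2 = 4, s2^2 = 1, s1^2+s2^2 = 5.
sqrt(2*2*1/(5)) = 0.894427.
(m1-m2)^2 = (2)^2 = 4.
exp(-4/(4*5)) = exp(-0.2) = 0.818731.
H^2 = 1 - 0.894427*0.818731 = 0.2677

0.2677


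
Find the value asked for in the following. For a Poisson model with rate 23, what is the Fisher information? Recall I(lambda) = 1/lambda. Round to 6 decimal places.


Fisher information for Poisson: I(lambda) = 1/lambda.
lambda = 23.
I(lambda) = 1/23 = 0.043478

0.043478


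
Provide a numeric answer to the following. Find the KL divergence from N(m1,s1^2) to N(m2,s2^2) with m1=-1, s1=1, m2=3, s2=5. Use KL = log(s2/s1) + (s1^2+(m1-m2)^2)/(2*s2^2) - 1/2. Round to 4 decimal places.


KL divergence between normal distributions:
KL = log(s2/s1) + (s1^2 + (m1-m2)^2)/(2*s2^2) - 1/2.
log(5/1) = 1.609438.
(1^2 + (-1-3)^2)/(2*5^2) = (1 + 16)/50 = 0.34.
KL = 1.609438 + 0.34 - 0.5 = 1.4494

1.4494


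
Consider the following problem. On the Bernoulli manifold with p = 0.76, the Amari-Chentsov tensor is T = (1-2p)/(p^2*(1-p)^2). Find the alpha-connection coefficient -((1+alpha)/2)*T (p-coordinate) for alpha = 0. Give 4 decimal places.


Skewness (Amari-Chentsov) tensor: T = (1-2p)/(p^2*(1-p)^2).
p = 0.76, 1-2p = -0.52, p^2 = 0.5776, (1-p)^2 = 0.0576.
T = -0.52/(0.5776 * 0.0576) = -15.629809.
In the p-coordinate, Gamma^(alpha) = Gamma^(0) - (alpha/2)*T with Gamma^(0) = (1/2)*g'(p) = -T/2,
so Gamma^(alpha) = -((1+alpha)/2)*T.
alpha = 0, -(1+alpha)/2 = -0.5.
Gamma = -0.5 * -15.629809 = 7.8149

7.8149


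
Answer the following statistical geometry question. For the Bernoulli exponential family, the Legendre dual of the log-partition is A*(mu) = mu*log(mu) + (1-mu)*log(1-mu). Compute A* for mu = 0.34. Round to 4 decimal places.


Legendre transform for Bernoulli:
A*(mu) = mu*log(mu) + (1-mu)*log(1-mu).
mu = 0.34, 1-mu = 0.66.
mu*log(mu) = 0.34*log(0.34) = -0.366795.
(1-mu)*log(1-mu) = 0.66*log(0.66) = -0.27424.
A* = -0.366795 + -0.27424 = -0.6410

-0.6410


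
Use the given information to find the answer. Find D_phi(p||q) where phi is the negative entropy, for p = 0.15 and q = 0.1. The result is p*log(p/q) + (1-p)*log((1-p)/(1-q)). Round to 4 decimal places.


Bregman divergence with negative entropy generator:
D = p*log(p/q) + (1-p)*log((1-p)/(1-q)).
p = 0.15, q = 0.1.
p*log(p/q) = 0.15*log(0.15/0.1) = 0.06082.
(1-p)*log((1-p)/(1-q)) = 0.85*log(0.85/0.9) = -0.048585.
D = 0.06082 + -0.048585 = 0.0122

0.0122


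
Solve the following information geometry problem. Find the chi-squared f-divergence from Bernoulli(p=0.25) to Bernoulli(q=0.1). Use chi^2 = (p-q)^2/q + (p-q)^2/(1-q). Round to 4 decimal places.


Chi-squared divergence between Bernoulli distributions:
chi^2 = (p-q)^2/q + (p-q)^2/(1-q).
p = 0.25, q = 0.1, p-q = 0.15.
(p-q)^2 = 0.0225.
term1 = 0.0225/0.1 = 0.225.
term2 = 0.0225/0.9 = 0.025.
chi^2 = 0.225 + 0.025 = 0.2500

0.2500


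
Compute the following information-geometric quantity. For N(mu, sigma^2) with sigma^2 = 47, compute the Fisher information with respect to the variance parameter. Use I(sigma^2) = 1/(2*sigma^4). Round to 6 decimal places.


Fisher information for variance: I(sigma^2) = 1/(2*sigma^4).
sigma^2 = 47, so sigma^4 = 2209.
I = 1/(2*2209) = 1/4418 = 0.000226

0.000226


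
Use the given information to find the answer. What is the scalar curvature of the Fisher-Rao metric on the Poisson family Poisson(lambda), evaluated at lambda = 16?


This family has a single free parameter, so its statistical manifold
is 1-dimensional. The Riemann curvature tensor of any 1-dimensional
Riemannian manifold vanishes identically, so R = 0.

0


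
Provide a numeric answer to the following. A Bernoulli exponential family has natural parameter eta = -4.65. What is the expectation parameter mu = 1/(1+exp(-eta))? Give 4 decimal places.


Dual coordinate (expectation parameter) for Bernoulli:
mu = 1/(1+exp(-eta)).
eta = -4.65.
exp(-eta) = exp(4.65) = 104.584986.
mu = 1/(1+104.584986) = 0.0095

0.0095


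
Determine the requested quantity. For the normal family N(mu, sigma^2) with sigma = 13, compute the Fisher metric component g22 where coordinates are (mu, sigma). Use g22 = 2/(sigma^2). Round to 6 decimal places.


For the 2-parameter normal family, the Fisher metric has:
  g11 = 1/sigma^2, g22 = 2/sigma^2.
sigma = 13, sigma^2 = 169.
g22 = 0.011834

0.011834


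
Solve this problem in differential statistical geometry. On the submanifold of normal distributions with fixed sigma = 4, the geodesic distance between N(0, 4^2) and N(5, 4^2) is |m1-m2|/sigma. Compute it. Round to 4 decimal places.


On the fixed-variance normal subfamily, geodesic distance = |m1-m2|/sigma.
|0 - 5| = 5.
sigma = 4.
d = 5/4 = 1.2500

1.2500


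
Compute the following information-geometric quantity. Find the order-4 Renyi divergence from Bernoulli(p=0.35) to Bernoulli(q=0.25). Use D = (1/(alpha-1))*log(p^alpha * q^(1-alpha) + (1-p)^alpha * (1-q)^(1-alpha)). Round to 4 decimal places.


Renyi divergence of order alpha between Bernoulli distributions:
D = (1/(alpha-1))*log(p^alpha * q^(1-alpha) + (1-p)^alpha * (1-q)^(1-alpha)).
alpha = 4, p = 0.35, q = 0.25.
p^alpha * q^(1-alpha) = 0.35^4 * 0.25^-3 = 0.9604.
(1-p)^alpha * (1-q)^(1-alpha) = 0.65^4 * 0.75^-3 = 0.423126.
sum = 0.9604 + 0.423126 = 1.383526.
D = (1/3)*log(1.383526) = 0.1082

0.1082


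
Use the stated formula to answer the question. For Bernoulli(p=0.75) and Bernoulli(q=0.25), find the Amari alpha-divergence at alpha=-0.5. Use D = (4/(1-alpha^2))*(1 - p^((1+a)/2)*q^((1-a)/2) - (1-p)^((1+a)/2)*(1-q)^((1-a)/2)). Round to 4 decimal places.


Amari alpha-divergence:
D = (4/(1-alpha^2))*(1 - p^((1+a)/2)*q^((1-a)/2) - (1-p)^((1+a)/2)*(1-q)^((1-a)/2)).
alpha = -0.5, p = 0.75, q = 0.25.
e1 = (1+alpha)/2 = 0.25, e2 = (1-alpha)/2 = 0.75.
t1 = p^e1 * q^e2 = 0.75^0.25 * 0.25^0.75 = 0.329019.
t2 = (1-p)^e1 * (1-q)^e2 = 0.25^0.25 * 0.75^0.75 = 0.569877.
4/(1-alpha^2) = 5.333333.
D = 5.333333*(1 - 0.329019 - 0.569877) = 0.5392

0.5392


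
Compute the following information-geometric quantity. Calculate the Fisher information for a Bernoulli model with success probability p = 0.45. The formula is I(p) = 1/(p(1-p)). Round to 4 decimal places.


For Bernoulli(p), Fisher information is I(p) = 1/(p*(1-p)).
p = 0.45, 1-p = 0.55.
p*(1-p) = 0.2475.
I(p) = 1/0.2475 = 4.0404

4.0404


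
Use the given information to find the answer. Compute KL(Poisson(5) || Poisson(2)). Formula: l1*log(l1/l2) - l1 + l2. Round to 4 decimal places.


KL divergence for Poisson:
KL = l1*log(l1/l2) - l1 + l2.
l1 = 5, l2 = 2.
log(5/2) = 0.916291.
l1*log(l1/l2) = 5 * 0.916291 = 4.581454.
KL = 4.581454 - 5 + 2 = 1.5815

1.5815


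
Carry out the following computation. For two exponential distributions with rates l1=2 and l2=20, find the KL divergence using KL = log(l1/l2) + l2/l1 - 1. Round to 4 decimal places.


KL divergence for exponential family:
KL = log(l1/l2) + l2/l1 - 1.
log(2/20) = -2.302585.
20/2 = 10.0.
KL = -2.302585 + 10.0 - 1 = 6.6974

6.6974


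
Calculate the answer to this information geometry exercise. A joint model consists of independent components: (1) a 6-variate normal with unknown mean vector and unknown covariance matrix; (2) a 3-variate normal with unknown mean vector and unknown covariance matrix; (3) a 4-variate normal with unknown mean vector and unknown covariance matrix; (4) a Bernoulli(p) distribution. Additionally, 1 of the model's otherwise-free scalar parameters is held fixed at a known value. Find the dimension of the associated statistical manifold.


The dimension of a statistical manifold equals the number of free
(independent) real parameters of the model. For a product of independent
blocks the parameter counts add.
- 6-variate normal: 6 (mean) + 6*7/2 = 21 (symmetric covariance) = 27.
- 3-variate normal: 3 (mean) + 3*4/2 = 6 (symmetric covariance) = 9.
- 4-variate normal: 4 (mean) + 4*5/2 = 10 (symmetric covariance) = 14.
- Bernoulli (p): 1.
Total = 27 + 9 + 14 + 1 = 51.
1 parameter(s) fixed at known values: 51 - 1 = 50.
Dimension = 50

50


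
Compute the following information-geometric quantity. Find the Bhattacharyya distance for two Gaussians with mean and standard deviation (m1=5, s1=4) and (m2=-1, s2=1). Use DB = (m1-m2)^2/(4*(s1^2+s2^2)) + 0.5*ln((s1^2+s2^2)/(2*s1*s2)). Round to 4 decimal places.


Bhattacharyya distance between two Gaussians:
DB = (m1-m2)^2/(4*(s1^2+s2^2)) + (1/2)*ln((s1^2+s2^2)/(2*s1*s2)).
(m1-m2)^2 = (6)^2 = 36.
s1^2+s2^2 = 16 + 1 = 17.
term1 = 36/68 = 0.529412.
term2 = 0.5*ln(17/8.0) = 0.376886.
DB = 0.529412 + 0.376886 = 0.9063

0.9063


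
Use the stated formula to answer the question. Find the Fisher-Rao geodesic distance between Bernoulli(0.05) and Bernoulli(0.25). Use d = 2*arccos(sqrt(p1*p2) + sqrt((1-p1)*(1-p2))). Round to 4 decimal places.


Geodesic distance on Bernoulli manifold:
d(p1,p2) = 2*arccos(sqrt(p1*p2) + sqrt((1-p1)*(1-p2))).
sqrt(p1*p2) = sqrt(0.05*0.25) = 0.111803.
sqrt((1-p1)*(1-p2)) = sqrt(0.95*0.75) = 0.844097.
arg = 0.111803 + 0.844097 = 0.955901.
d = 2*arccos(0.955901) = 0.5962

0.5962


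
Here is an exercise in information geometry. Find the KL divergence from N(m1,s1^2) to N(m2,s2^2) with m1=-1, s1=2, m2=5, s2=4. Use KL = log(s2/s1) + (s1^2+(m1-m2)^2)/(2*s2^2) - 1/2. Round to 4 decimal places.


KL divergence between normal distributions:
KL = log(s2/s1) + (s1^2 + (m1-m2)^2)/(2*s2^2) - 1/2.
log(4/2) = 0.693147.
(2^2 + (-1-5)^2)/(2*4^2) = (4 + 36)/32 = 1.25.
KL = 0.693147 + 1.25 - 0.5 = 1.4431

1.4431


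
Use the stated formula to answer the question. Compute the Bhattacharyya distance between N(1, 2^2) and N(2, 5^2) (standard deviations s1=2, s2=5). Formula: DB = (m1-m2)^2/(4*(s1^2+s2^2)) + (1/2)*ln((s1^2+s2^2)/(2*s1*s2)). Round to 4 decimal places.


Bhattacharyya distance between two Gaussians:
DB = (m1-m2)^2/(4*(s1^2+s2^2)) + (1/2)*ln((s1^2+s2^2)/(2*s1*s2)).
(m1-m2)^2 = (-1)^2 = 1.
s1^2+s2^2 = 4 + 25 = 29.
term1 = 1/116 = 0.008621.
term2 = 0.5*ln(29/20.0) = 0.185782.
DB = 0.008621 + 0.185782 = 0.1944

0.1944


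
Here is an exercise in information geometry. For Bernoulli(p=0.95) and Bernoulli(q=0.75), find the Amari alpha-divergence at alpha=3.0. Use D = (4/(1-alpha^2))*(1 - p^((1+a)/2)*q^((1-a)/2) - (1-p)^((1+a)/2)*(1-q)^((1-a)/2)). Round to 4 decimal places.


Amari alpha-divergence:
D = (4/(1-alpha^2))*(1 - p^((1+a)/2)*q^((1-a)/2) - (1-p)^((1+a)/2)*(1-q)^((1-a)/2)).
alpha = 3.0, p = 0.95, q = 0.75.
e1 = (1+alpha)/2 = 2.0, e2 = (1-alpha)/2 = -1.0.
t1 = p^e1 * q^e2 = 0.95^2.0 * 0.75^-1.0 = 1.203333.
t2 = (1-p)^e1 * (1-q)^e2 = 0.05^2.0 * 0.25^-1.0 = 0.01.
4/(1-alpha^2) = -0.5.
D = -0.5*(1 - 1.203333 - 0.01) = 0.1067

0.1067


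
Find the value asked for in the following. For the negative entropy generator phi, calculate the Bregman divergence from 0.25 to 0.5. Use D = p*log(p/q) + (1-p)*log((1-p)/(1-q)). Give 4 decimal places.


Bregman divergence with negative entropy generator:
D = p*log(p/q) + (1-p)*log((1-p)/(1-q)).
p = 0.25, q = 0.5.
p*log(p/q) = 0.25*log(0.25/0.5) = -0.173287.
(1-p)*log((1-p)/(1-q)) = 0.75*log(0.75/0.5) = 0.304099.
D = -0.173287 + 0.304099 = 0.1308

0.1308


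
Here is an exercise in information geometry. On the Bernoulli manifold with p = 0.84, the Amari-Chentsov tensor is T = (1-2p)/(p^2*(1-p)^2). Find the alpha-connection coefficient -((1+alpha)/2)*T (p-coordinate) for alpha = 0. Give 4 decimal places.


Skewness (Amari-Chentsov) tensor: T = (1-2p)/(p^2*(1-p)^2).
p = 0.84, 1-2p = -0.68, p^2 = 0.7056, (1-p)^2 = 0.0256.
T = -0.68/(0.7056 * 0.0256) = -37.645266.
In the p-coordinate, Gamma^(alpha) = Gamma^(0) - (alpha/2)*T with Gamma^(0) = (1/2)*g'(p) = -T/2,
so Gamma^(alpha) = -((1+alpha)/2)*T.
alpha = 0, -(1+alpha)/2 = -0.5.
Gamma = -0.5 * -37.645266 = 18.8226

18.8226


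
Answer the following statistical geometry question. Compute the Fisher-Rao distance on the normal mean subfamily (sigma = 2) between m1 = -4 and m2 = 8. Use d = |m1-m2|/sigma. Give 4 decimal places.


On the fixed-variance normal subfamily, geodesic distance = |m1-m2|/sigma.
|-4 - 8| = 12.
sigma = 2.
d = 12/2 = 6.0000

6.0000


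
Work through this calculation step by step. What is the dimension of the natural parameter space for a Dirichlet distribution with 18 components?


Exponential family dimension calculation:
Dirichlet with 18 components has 18 natural parameters.

18


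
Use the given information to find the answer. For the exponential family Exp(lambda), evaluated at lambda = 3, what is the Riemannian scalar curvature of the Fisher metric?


This family has a single free parameter, so its statistical manifold
is 1-dimensional. The Riemann curvature tensor of any 1-dimensional
Riemannian manifold vanishes identically, so R = 0.

0


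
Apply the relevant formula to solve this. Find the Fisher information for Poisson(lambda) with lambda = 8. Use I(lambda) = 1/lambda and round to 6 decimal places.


Fisher information for Poisson: I(lambda) = 1/lambda.
lambda = 8.
I(lambda) = 1/8 = 0.125000

0.125000


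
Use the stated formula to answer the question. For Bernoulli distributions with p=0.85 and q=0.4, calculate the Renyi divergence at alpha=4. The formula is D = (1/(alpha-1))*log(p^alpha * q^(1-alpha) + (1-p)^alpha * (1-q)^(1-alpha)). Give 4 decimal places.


Renyi divergence of order alpha between Bernoulli distributions:
D = (1/(alpha-1))*log(p^alpha * q^(1-alpha) + (1-p)^alpha * (1-q)^(1-alpha)).
alpha = 4, p = 0.85, q = 0.4.
p^alpha * q^(1-alpha) = 0.85^4 * 0.4^-3 = 8.156348.
(1-p)^alpha * (1-q)^(1-alpha) = 0.15^4 * 0.6^-3 = 0.002344.
sum = 8.156348 + 0.002344 = 8.158691.
D = (1/3)*log(8.158691) = 0.6997

0.6997
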